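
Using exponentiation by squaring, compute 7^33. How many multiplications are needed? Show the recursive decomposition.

Computing 7^33 by squaring (build up from 7^1; each line after the first costs one multiplication):

7^1 = 7
7^2 = (7^1)^2 = 7^2 = 49
7^4 = (7^2)^2 = 49^2 = 2401
7^8 = (7^4)^2 = 2401^2 = 5764801
7^16 = (7^8)^2 = 5764801^2 = 33232930569601
7^32 = (7^16)^2 = 33232930569601^2 = 1104427674243920646305299201
7^33 = 7 * 7^32 = 7 * 1104427674243920646305299201 = 7730993719707444524137094407

Result: 7730993719707444524137094407
Multiplications needed: 6 (6 lines after 7^1)

7^33 = 7730993719707444524137094407. Using exponentiation by squaring, this requires 6 multiplications. The key idea: if the exponent is even, square the half-power; if odd, multiply by the base once.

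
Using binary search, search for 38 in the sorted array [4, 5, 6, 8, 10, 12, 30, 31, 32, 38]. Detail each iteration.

Binary search for 38 in [4, 5, 6, 8, 10, 12, 30, 31, 32, 38]:

lo=0, hi=9, mid=4, arr[mid]=10 -> 10 < 38, search right half
lo=5, hi=9, mid=7, arr[mid]=31 -> 31 < 38, search right half
lo=8, hi=9, mid=8, arr[mid]=32 -> 32 < 38, search right half
lo=9, hi=9, mid=9, arr[mid]=38 -> Found target at index 9!

Binary search finds 38 at index 9 after 4 comparisons. The search repeatedly halves the search space by comparing with the middle element.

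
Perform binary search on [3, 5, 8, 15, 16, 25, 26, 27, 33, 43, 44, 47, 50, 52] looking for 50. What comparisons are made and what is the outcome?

Binary search for 50 in [3, 5, 8, 15, 16, 25, 26, 27, 33, 43, 44, 47, 50, 52]:

lo=0, hi=13, mid=6, arr[mid]=26 -> 26 < 50, search right half
lo=7, hi=13, mid=10, arr[mid]=44 -> 44 < 50, search right half
lo=11, hi=13, mid=12, arr[mid]=50 -> Found target at index 12!

Binary search finds 50 at index 12 after 3 comparisons. The search repeatedly halves the search space by comparing with the middle element.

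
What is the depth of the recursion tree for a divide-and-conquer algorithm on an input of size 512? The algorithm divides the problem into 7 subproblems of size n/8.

For divide and conquer with division factor 8:

Problem sizes at each level:
Level 0: 512
Level 1: 64
Level 2: 8
Level 3: 1

The root is level 0 and the size-1 base case is level 3 (the tree spans levels 0 through 3, i.e. 4 levels counting the root), so the depth is the number of divisions: log_8(512) = 3

The recursion tree depth is log_8(512) = 3. At each level, the problem size is divided by 8, so it takes 3 divisions to reduce to a base case of size 1. The algorithm makes 7 recursive calls at each level.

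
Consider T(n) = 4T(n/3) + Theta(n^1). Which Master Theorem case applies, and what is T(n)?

Master Theorem for T(n) = 4T(n/3) + O(n^1):

a = 4, b = 3, c = 1
log_b(a) = log_3(4) = 1.2619

Case 1: c = 1 < log_3(4) = 1.2619
T(n) = O(n^(log_3 4))

For T(n) = 4T(n/3) + O(n^1): log_3(4) = 1.2619. This is Case 1 of the Master Theorem (c < log_b(a), work dominated by leaves), giving O(n^(log_3 4)).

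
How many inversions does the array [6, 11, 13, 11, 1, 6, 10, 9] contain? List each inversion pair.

Finding inversions in [6, 11, 13, 11, 1, 6, 10, 9]:

(0, 4): arr[0]=6 > arr[4]=1
(1, 4): arr[1]=11 > arr[4]=1
(1, 5): arr[1]=11 > arr[5]=6
(1, 6): arr[1]=11 > arr[6]=10
(1, 7): arr[1]=11 > arr[7]=9
(2, 3): arr[2]=13 > arr[3]=11
(2, 4): arr[2]=13 > arr[4]=1
(2, 5): arr[2]=13 > arr[5]=6
(2, 6): arr[2]=13 > arr[6]=10
(2, 7): arr[2]=13 > arr[7]=9
(3, 4): arr[3]=11 > arr[4]=1
(3, 5): arr[3]=11 > arr[5]=6
(3, 6): arr[3]=11 > arr[6]=10
(3, 7): arr[3]=11 > arr[7]=9
(6, 7): arr[6]=10 > arr[7]=9

Total inversions: 15

The array has 15 inversion(s): (0,4), (1,4), (1,5), (1,6), (1,7), (2,3), (2,4), (2,5), (2,6), (2,7), (3,4), (3,5), (3,6), (3,7), (6,7). Each pair (i,j) satisfies i < j and arr[i] > arr[j].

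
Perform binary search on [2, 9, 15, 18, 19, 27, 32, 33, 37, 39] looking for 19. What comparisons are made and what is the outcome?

Binary search for 19 in [2, 9, 15, 18, 19, 27, 32, 33, 37, 39]:

lo=0, hi=9, mid=4, arr[mid]=19 -> Found target at index 4!

Binary search finds 19 at index 4 after 1 comparisons. The search repeatedly halves the search space by comparing with the middle element.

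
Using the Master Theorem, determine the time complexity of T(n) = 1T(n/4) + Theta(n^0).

Master Theorem for T(n) = 1T(n/4) + O(n^0):

a = 1, b = 4, c = 0
log_b(a) = log_4(1) = 0.0000

Case 2: c = 0 = log_4(1) = 0.0000
T(n) = O(n^0 log n) = O(log n)

For T(n) = 1T(n/4) + O(n^0): log_4(1) = 0.0000. This is Case 2 of the Master Theorem (c = log_b(a), equal work at all levels), giving O(log n).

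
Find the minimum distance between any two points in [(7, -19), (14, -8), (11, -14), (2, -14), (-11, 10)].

Computing all pairwise distances among 5 points:

d((7, -19), (14, -8)) = 13.0384
d((7, -19), (11, -14)) = 6.4031 <-- minimum
d((7, -19), (2, -14)) = 7.0711
d((7, -19), (-11, 10)) = 34.1321
d((14, -8), (11, -14)) = 6.7082
d((14, -8), (2, -14)) = 13.4164
d((14, -8), (-11, 10)) = 30.8058
d((11, -14), (2, -14)) = 9.0
d((11, -14), (-11, 10)) = 32.5576
d((2, -14), (-11, 10)) = 27.2947

Closest pair: (7, -19) and (11, -14) with distance 6.4031

The closest pair is (7, -19) and (11, -14) with Euclidean distance 6.4031. For 5 points, brute-force pairwise comparison is shown above. For large n, the divide-and-conquer algorithm (sort by x, recurse on halves, check the dividing strip) achieves O(n log n).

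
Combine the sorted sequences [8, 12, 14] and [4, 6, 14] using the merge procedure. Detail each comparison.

Merging process:

Compare 8 vs 4: take 4 from right. Merged: [4]
Compare 8 vs 6: take 6 from right. Merged: [4, 6]
Compare 8 vs 14: take 8 from left. Merged: [4, 6, 8]
Compare 12 vs 14: take 12 from left. Merged: [4, 6, 8, 12]
Compare 14 vs 14: take 14 from left. Merged: [4, 6, 8, 12, 14]
Append remaining from right: [14]. Merged: [4, 6, 8, 12, 14, 14]

Final merged array: [4, 6, 8, 12, 14, 14]
Total comparisons: 5

The merged array is [4, 6, 8, 12, 14, 14], requiring 5 comparisons. The merge step runs in O(n) time where n is the total number of elements.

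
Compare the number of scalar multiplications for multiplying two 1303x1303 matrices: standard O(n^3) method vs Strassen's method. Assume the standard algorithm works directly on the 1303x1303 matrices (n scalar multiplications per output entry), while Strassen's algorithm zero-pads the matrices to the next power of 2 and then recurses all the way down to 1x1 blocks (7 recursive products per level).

Matrix multiplication for 1303x1303 matrices:

Strassen's algorithm requires power-of-2 dimensions. Pad 1303x1303 to 2048x2048 (next power of 2).

Standard algorithm: 1303^3 = 2212245127 multiplications
Strassen's algorithm: 7^(log2(2048)) = 7^11 = 1977326743 multiplications
Savings: 2212245127 - 1977326743 = 234918384 multiplications

Standard: 2212245127 multiplications (1303^3). Strassen: 1977326743 multiplications (7^11, after padding to 2048x2048). Strassen reduces 8 recursive multiplications to 7 at each level.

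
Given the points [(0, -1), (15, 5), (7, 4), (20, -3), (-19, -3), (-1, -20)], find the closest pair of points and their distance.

Computing all pairwise distances among 6 points:

d((0, -1), (15, 5)) = 16.1555
d((0, -1), (7, 4)) = 8.6023
d((0, -1), (20, -3)) = 20.0998
d((0, -1), (-19, -3)) = 19.105
d((0, -1), (-1, -20)) = 19.0263
d((15, 5), (7, 4)) = 8.0623 <-- minimum
d((15, 5), (20, -3)) = 9.434
d((15, 5), (-19, -3)) = 34.9285
d((15, 5), (-1, -20)) = 29.6816
d((7, 4), (20, -3)) = 14.7648
d((7, 4), (-19, -3)) = 26.9258
d((7, 4), (-1, -20)) = 25.2982
d((20, -3), (-19, -3)) = 39.0
d((20, -3), (-1, -20)) = 27.0185
d((-19, -3), (-1, -20)) = 24.7588

Closest pair: (15, 5) and (7, 4) with distance 8.0623

The closest pair is (15, 5) and (7, 4) with Euclidean distance 8.0623. For 6 points, brute-force pairwise comparison is shown above. For large n, the divide-and-conquer algorithm (sort by x, recurse on halves, check the dividing strip) achieves O(n log n).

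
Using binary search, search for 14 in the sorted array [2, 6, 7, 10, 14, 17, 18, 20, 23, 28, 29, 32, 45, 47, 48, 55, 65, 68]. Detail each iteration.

Binary search for 14 in [2, 6, 7, 10, 14, 17, 18, 20, 23, 28, 29, 32, 45, 47, 48, 55, 65, 68]:

lo=0, hi=17, mid=8, arr[mid]=23 -> 23 > 14, search left half
lo=0, hi=7, mid=3, arr[mid]=10 -> 10 < 14, search right half
lo=4, hi=7, mid=5, arr[mid]=17 -> 17 > 14, search left half
lo=4, hi=4, mid=4, arr[mid]=14 -> Found target at index 4!

Binary search finds 14 at index 4 after 4 comparisons. The search repeatedly halves the search space by comparing with the middle element.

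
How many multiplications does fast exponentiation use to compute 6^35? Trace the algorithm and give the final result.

Computing 6^35 by squaring (build up from 6^1; each line after the first costs one multiplication):

6^1 = 6
6^2 = (6^1)^2 = 6^2 = 36
6^4 = (6^2)^2 = 36^2 = 1296
6^8 = (6^4)^2 = 1296^2 = 1679616
6^16 = (6^8)^2 = 1679616^2 = 2821109907456
6^17 = 6 * 6^16 = 6 * 2821109907456 = 16926659444736
6^34 = (6^17)^2 = 16926659444736^2 = 286511799958070431838109696
6^35 = 6 * 6^34 = 6 * 286511799958070431838109696 = 1719070799748422591028658176

Result: 1719070799748422591028658176
Multiplications needed: 7 (7 lines after 6^1)

6^35 = 1719070799748422591028658176. Using exponentiation by squaring, this requires 7 multiplications. The key idea: if the exponent is even, square the half-power; if odd, multiply by the base once.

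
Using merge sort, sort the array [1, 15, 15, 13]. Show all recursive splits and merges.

Merge sort trace:

Split: [1, 15, 15, 13] -> [1, 15] and [15, 13]
  Split: [1, 15] -> [1] and [15]
  Merge: [1] + [15] -> [1, 15]
  Split: [15, 13] -> [15] and [13]
  Merge: [15] + [13] -> [13, 15]
Merge: [1, 15] + [13, 15] -> [1, 13, 15, 15]

Final sorted array: [1, 13, 15, 15]

The merge sort proceeds by recursively splitting the array and merging sorted halves.
After all merges, the sorted array is [1, 13, 15, 15].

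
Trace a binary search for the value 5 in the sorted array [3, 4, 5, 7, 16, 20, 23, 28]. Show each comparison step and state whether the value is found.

Binary search for 5 in [3, 4, 5, 7, 16, 20, 23, 28]:

lo=0, hi=7, mid=3, arr[mid]=7 -> 7 > 5, search left half
lo=0, hi=2, mid=1, arr[mid]=4 -> 4 < 5, search right half
lo=2, hi=2, mid=2, arr[mid]=5 -> Found target at index 2!

Binary search finds 5 at index 2 after 3 comparisons. The search repeatedly halves the search space by comparing with the middle element.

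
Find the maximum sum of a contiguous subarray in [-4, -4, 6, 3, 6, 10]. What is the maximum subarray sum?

Using Kadane's algorithm on [-4, -4, 6, 3, 6, 10]:

Scanning through the array:
Position 1 (value -4): max_ending_here = -4, max_so_far = -4
Position 2 (value 6): max_ending_here = 6, max_so_far = 6
Position 3 (value 3): max_ending_here = 9, max_so_far = 9
Position 4 (value 6): max_ending_here = 15, max_so_far = 15
Position 5 (value 10): max_ending_here = 25, max_so_far = 25

Maximum subarray: [6, 3, 6, 10]
Maximum sum: 25

The maximum subarray is [6, 3, 6, 10] with sum 25. This subarray runs from index 2 to index 5.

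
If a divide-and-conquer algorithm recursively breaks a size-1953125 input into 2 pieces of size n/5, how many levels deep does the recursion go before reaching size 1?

For divide and conquer with division factor 5:

Problem sizes at each level:
Level 0: 1953125
Level 1: 390625
Level 2: 78125
Level 3: 15625
Level 4: 3125
Level 5: 625
Level 6: 125
Level 7: 25
Level 8: 5
Level 9: 1

The root is level 0 and the size-1 base case is level 9 (the tree spans levels 0 through 9, i.e. 10 levels counting the root), so the depth is the number of divisions: log_5(1953125) = 9

The recursion tree depth is log_5(1953125) = 9. At each level, the problem size is divided by 5, so it takes 9 divisions to reduce to a base case of size 1. The algorithm makes 2 recursive calls at each level.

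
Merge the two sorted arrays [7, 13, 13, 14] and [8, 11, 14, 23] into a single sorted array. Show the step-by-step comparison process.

Merging process:

Compare 7 vs 8: take 7 from left. Merged: [7]
Compare 13 vs 8: take 8 from right. Merged: [7, 8]
Compare 13 vs 11: take 11 from right. Merged: [7, 8, 11]
Compare 13 vs 14: take 13 from left. Merged: [7, 8, 11, 13]
Compare 13 vs 14: take 13 from left. Merged: [7, 8, 11, 13, 13]
Compare 14 vs 14: take 14 from left. Merged: [7, 8, 11, 13, 13, 14]
Append remaining from right: [14, 23]. Merged: [7, 8, 11, 13, 13, 14, 14, 23]

Final merged array: [7, 8, 11, 13, 13, 14, 14, 23]
Total comparisons: 6

The merged array is [7, 8, 11, 13, 13, 14, 14, 23], requiring 6 comparisons. The merge step runs in O(n) time where n is the total number of elements.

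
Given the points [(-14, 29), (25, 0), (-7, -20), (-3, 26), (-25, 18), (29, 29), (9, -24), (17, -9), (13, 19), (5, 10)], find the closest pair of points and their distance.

Computing all pairwise distances among 10 points:

d((-14, 29), (25, 0)) = 48.6004
d((-14, 29), (-7, -20)) = 49.4975
d((-14, 29), (-3, 26)) = 11.4018 <-- minimum
d((-14, 29), (-25, 18)) = 15.5563
d((-14, 29), (29, 29)) = 43.0
d((-14, 29), (9, -24)) = 57.7754
d((-14, 29), (17, -9)) = 49.0408
d((-14, 29), (13, 19)) = 28.7924
d((-14, 29), (5, 10)) = 26.8701
d((25, 0), (-7, -20)) = 37.7359
d((25, 0), (-3, 26)) = 38.2099
d((25, 0), (-25, 18)) = 53.1413
d((25, 0), (29, 29)) = 29.2746
d((25, 0), (9, -24)) = 28.8444
d((25, 0), (17, -9)) = 12.0416
d((25, 0), (13, 19)) = 22.4722
d((25, 0), (5, 10)) = 22.3607
d((-7, -20), (-3, 26)) = 46.1736
d((-7, -20), (-25, 18)) = 42.0476
d((-7, -20), (29, 29)) = 60.803
d((-7, -20), (9, -24)) = 16.4924
d((-7, -20), (17, -9)) = 26.4008
d((-7, -20), (13, 19)) = 43.8292
d((-7, -20), (5, 10)) = 32.311
d((-3, 26), (-25, 18)) = 23.4094
d((-3, 26), (29, 29)) = 32.1403
d((-3, 26), (9, -24)) = 51.4198
d((-3, 26), (17, -9)) = 40.3113
d((-3, 26), (13, 19)) = 17.4642
d((-3, 26), (5, 10)) = 17.8885
d((-25, 18), (29, 29)) = 55.109
d((-25, 18), (9, -24)) = 54.037
d((-25, 18), (17, -9)) = 49.93
d((-25, 18), (13, 19)) = 38.0132
d((-25, 18), (5, 10)) = 31.0483
d((29, 29), (9, -24)) = 56.648
d((29, 29), (17, -9)) = 39.8497
d((29, 29), (13, 19)) = 18.868
d((29, 29), (5, 10)) = 30.6105
d((9, -24), (17, -9)) = 17.0
d((9, -24), (13, 19)) = 43.1856
d((9, -24), (5, 10)) = 34.2345
d((17, -9), (13, 19)) = 28.2843
d((17, -9), (5, 10)) = 22.4722
d((13, 19), (5, 10)) = 12.0416

Closest pair: (-14, 29) and (-3, 26) with distance 11.4018

The closest pair is (-14, 29) and (-3, 26) with Euclidean distance 11.4018. For 10 points, brute-force pairwise comparison is shown above. For large n, the divide-and-conquer algorithm (sort by x, recurse on halves, check the dividing strip) achieves O(n log n).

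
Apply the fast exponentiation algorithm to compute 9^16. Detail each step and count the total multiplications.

Computing 9^16 by squaring (build up from 9^1; each line after the first costs one multiplication):

9^1 = 9
9^2 = (9^1)^2 = 9^2 = 81
9^4 = (9^2)^2 = 81^2 = 6561
9^8 = (9^4)^2 = 6561^2 = 43046721
9^16 = (9^8)^2 = 43046721^2 = 1853020188851841

Result: 1853020188851841
Multiplications needed: 4 (4 lines after 9^1)

9^16 = 1853020188851841. Using exponentiation by squaring, this requires 4 multiplications. The key idea: if the exponent is even, square the half-power; if odd, multiply by the base once.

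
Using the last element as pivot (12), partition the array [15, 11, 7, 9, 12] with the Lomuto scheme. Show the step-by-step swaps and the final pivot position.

Lomuto partition with pivot = 12:

Initial array: [15, 11, 7, 9, 12]

arr[0]=15 > 12: no swap
arr[1]=11 <= 12: swap with position 0, array becomes [11, 15, 7, 9, 12]
arr[2]=7 <= 12: swap with position 1, array becomes [11, 7, 15, 9, 12]
arr[3]=9 <= 12: swap with position 2, array becomes [11, 7, 9, 15, 12]

Place pivot at position 3: [11, 7, 9, 12, 15]
Pivot position: 3

After partitioning with pivot 12, the array becomes [11, 7, 9, 12, 15]. The pivot is placed at index 3. All elements to the left of the pivot are <= 12, and all elements to the right are > 12.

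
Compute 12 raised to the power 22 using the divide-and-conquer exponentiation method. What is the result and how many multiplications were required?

Computing 12^22 by squaring (build up from 12^1; each line after the first costs one multiplication):

12^1 = 12
12^2 = (12^1)^2 = 12^2 = 144
12^4 = (12^2)^2 = 144^2 = 20736
12^5 = 12 * 12^4 = 12 * 20736 = 248832
12^10 = (12^5)^2 = 248832^2 = 61917364224
12^11 = 12 * 12^10 = 12 * 61917364224 = 743008370688
12^22 = (12^11)^2 = 743008370688^2 = 552061438912436417593344

Result: 552061438912436417593344
Multiplications needed: 6 (6 lines after 12^1)

12^22 = 552061438912436417593344. Using exponentiation by squaring, this requires 6 multiplications. The key idea: if the exponent is even, square the half-power; if odd, multiply by the base once.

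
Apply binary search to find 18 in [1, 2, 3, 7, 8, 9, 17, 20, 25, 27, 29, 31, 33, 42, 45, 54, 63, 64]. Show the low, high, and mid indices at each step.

Binary search for 18 in [1, 2, 3, 7, 8, 9, 17, 20, 25, 27, 29, 31, 33, 42, 45, 54, 63, 64]:

lo=0, hi=17, mid=8, arr[mid]=25 -> 25 > 18, search left half
lo=0, hi=7, mid=3, arr[mid]=7 -> 7 < 18, search right half
lo=4, hi=7, mid=5, arr[mid]=9 -> 9 < 18, search right half
lo=6, hi=7, mid=6, arr[mid]=17 -> 17 < 18, search right half
lo=7, hi=7, mid=7, arr[mid]=20 -> 20 > 18, search left half
lo=7 > hi=6, target 18 not found

Binary search determines that 18 is not in the array after 5 comparisons. The search space was exhausted without finding the target.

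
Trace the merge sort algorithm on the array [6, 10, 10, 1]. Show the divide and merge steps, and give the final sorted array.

Merge sort trace:

Split: [6, 10, 10, 1] -> [6, 10] and [10, 1]
  Split: [6, 10] -> [6] and [10]
  Merge: [6] + [10] -> [6, 10]
  Split: [10, 1] -> [10] and [1]
  Merge: [10] + [1] -> [1, 10]
Merge: [6, 10] + [1, 10] -> [1, 6, 10, 10]

Final sorted array: [1, 6, 10, 10]

The merge sort proceeds by recursively splitting the array and merging sorted halves.
After all merges, the sorted array is [1, 6, 10, 10].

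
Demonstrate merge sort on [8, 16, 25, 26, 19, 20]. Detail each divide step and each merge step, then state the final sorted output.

Merge sort trace:

Split: [8, 16, 25, 26, 19, 20] -> [8, 16, 25] and [26, 19, 20]
  Split: [8, 16, 25] -> [8] and [16, 25]
    Split: [16, 25] -> [16] and [25]
    Merge: [16] + [25] -> [16, 25]
  Merge: [8] + [16, 25] -> [8, 16, 25]
  Split: [26, 19, 20] -> [26] and [19, 20]
    Split: [19, 20] -> [19] and [20]
    Merge: [19] + [20] -> [19, 20]
  Merge: [26] + [19, 20] -> [19, 20, 26]
Merge: [8, 16, 25] + [19, 20, 26] -> [8, 16, 19, 20, 25, 26]

Final sorted array: [8, 16, 19, 20, 25, 26]

The merge sort proceeds by recursively splitting the array and merging sorted halves.
After all merges, the sorted array is [8, 16, 19, 20, 25, 26].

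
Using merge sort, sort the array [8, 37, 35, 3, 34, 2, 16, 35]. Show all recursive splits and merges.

Merge sort trace:

Split: [8, 37, 35, 3, 34, 2, 16, 35] -> [8, 37, 35, 3] and [34, 2, 16, 35]
  Split: [8, 37, 35, 3] -> [8, 37] and [35, 3]
    Split: [8, 37] -> [8] and [37]
    Merge: [8] + [37] -> [8, 37]
    Split: [35, 3] -> [35] and [3]
    Merge: [35] + [3] -> [3, 35]
  Merge: [8, 37] + [3, 35] -> [3, 8, 35, 37]
  Split: [34, 2, 16, 35] -> [34, 2] and [16, 35]
    Split: [34, 2] -> [34] and [2]
    Merge: [34] + [2] -> [2, 34]
    Split: [16, 35] -> [16] and [35]
    Merge: [16] + [35] -> [16, 35]
  Merge: [2, 34] + [16, 35] -> [2, 16, 34, 35]
Merge: [3, 8, 35, 37] + [2, 16, 34, 35] -> [2, 3, 8, 16, 34, 35, 35, 37]

Final sorted array: [2, 3, 8, 16, 34, 35, 35, 37]

The merge sort proceeds by recursively splitting the array and merging sorted halves.
After all merges, the sorted array is [2, 3, 8, 16, 34, 35, 35, 37].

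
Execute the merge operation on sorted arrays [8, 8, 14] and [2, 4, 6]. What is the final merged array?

Merging process:

Compare 8 vs 2: take 2 from right. Merged: [2]
Compare 8 vs 4: take 4 from right. Merged: [2, 4]
Compare 8 vs 6: take 6 from right. Merged: [2, 4, 6]
Append remaining from left: [8, 8, 14]. Merged: [2, 4, 6, 8, 8, 14]

Final merged array: [2, 4, 6, 8, 8, 14]
Total comparisons: 3

The merged array is [2, 4, 6, 8, 8, 14], requiring 3 comparisons. The merge step runs in O(n) time where n is the total number of elements.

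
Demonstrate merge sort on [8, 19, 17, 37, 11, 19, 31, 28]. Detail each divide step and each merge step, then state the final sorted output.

Merge sort trace:

Split: [8, 19, 17, 37, 11, 19, 31, 28] -> [8, 19, 17, 37] and [11, 19, 31, 28]
  Split: [8, 19, 17, 37] -> [8, 19] and [17, 37]
    Split: [8, 19] -> [8] and [19]
    Merge: [8] + [19] -> [8, 19]
    Split: [17, 37] -> [17] and [37]
    Merge: [17] + [37] -> [17, 37]
  Merge: [8, 19] + [17, 37] -> [8, 17, 19, 37]
  Split: [11, 19, 31, 28] -> [11, 19] and [31, 28]
    Split: [11, 19] -> [11] and [19]
    Merge: [11] + [19] -> [11, 19]
    Split: [31, 28] -> [31] and [28]
    Merge: [31] + [28] -> [28, 31]
  Merge: [11, 19] + [28, 31] -> [11, 19, 28, 31]
Merge: [8, 17, 19, 37] + [11, 19, 28, 31] -> [8, 11, 17, 19, 19, 28, 31, 37]

Final sorted array: [8, 11, 17, 19, 19, 28, 31, 37]

The merge sort proceeds by recursively splitting the array and merging sorted halves.
After all merges, the sorted array is [8, 11, 17, 19, 19, 28, 31, 37].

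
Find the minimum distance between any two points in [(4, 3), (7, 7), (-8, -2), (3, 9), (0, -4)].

Computing all pairwise distances among 5 points:

d((4, 3), (7, 7)) = 5.0
d((4, 3), (-8, -2)) = 13.0
d((4, 3), (3, 9)) = 6.0828
d((4, 3), (0, -4)) = 8.0623
d((7, 7), (-8, -2)) = 17.4929
d((7, 7), (3, 9)) = 4.4721 <-- minimum
d((7, 7), (0, -4)) = 13.0384
d((-8, -2), (3, 9)) = 15.5563
d((-8, -2), (0, -4)) = 8.2462
d((3, 9), (0, -4)) = 13.3417

Closest pair: (7, 7) and (3, 9) with distance 4.4721

The closest pair is (7, 7) and (3, 9) with Euclidean distance 4.4721. For 5 points, brute-force pairwise comparison is shown above. For large n, the divide-and-conquer algorithm (sort by x, recurse on halves, check the dividing strip) achieves O(n log n).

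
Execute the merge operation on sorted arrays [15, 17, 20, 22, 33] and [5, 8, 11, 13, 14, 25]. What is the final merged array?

Merging process:

Compare 15 vs 5: take 5 from right. Merged: [5]
Compare 15 vs 8: take 8 from right. Merged: [5, 8]
Compare 15 vs 11: take 11 from right. Merged: [5, 8, 11]
Compare 15 vs 13: take 13 from right. Merged: [5, 8, 11, 13]
Compare 15 vs 14: take 14 from right. Merged: [5, 8, 11, 13, 14]
Compare 15 vs 25: take 15 from left. Merged: [5, 8, 11, 13, 14, 15]
Compare 17 vs 25: take 17 from left. Merged: [5, 8, 11, 13, 14, 15, 17]
Compare 20 vs 25: take 20 from left. Merged: [5, 8, 11, 13, 14, 15, 17, 20]
Compare 22 vs 25: take 22 from left. Merged: [5, 8, 11, 13, 14, 15, 17, 20, 22]
Compare 33 vs 25: take 25 from right. Merged: [5, 8, 11, 13, 14, 15, 17, 20, 22, 25]
Append remaining from left: [33]. Merged: [5, 8, 11, 13, 14, 15, 17, 20, 22, 25, 33]

Final merged array: [5, 8, 11, 13, 14, 15, 17, 20, 22, 25, 33]
Total comparisons: 10

The merged array is [5, 8, 11, 13, 14, 15, 17, 20, 22, 25, 33], requiring 10 comparisons. The merge step runs in O(n) time where n is the total number of elements.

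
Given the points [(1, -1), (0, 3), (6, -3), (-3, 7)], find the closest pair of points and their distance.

Computing all pairwise distances among 4 points:

d((1, -1), (0, 3)) = 4.1231 <-- minimum
d((1, -1), (6, -3)) = 5.3852
d((1, -1), (-3, 7)) = 8.9443
d((0, 3), (6, -3)) = 8.4853
d((0, 3), (-3, 7)) = 5.0
d((6, -3), (-3, 7)) = 13.4536

Closest pair: (1, -1) and (0, 3) with distance 4.1231

The closest pair is (1, -1) and (0, 3) with Euclidean distance 4.1231. For 4 points, brute-force pairwise comparison is shown above. For large n, the divide-and-conquer algorithm (sort by x, recurse on halves, check the dividing strip) achieves O(n log n).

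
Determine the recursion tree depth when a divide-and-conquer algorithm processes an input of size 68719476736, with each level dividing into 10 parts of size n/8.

For divide and conquer with division factor 8:

Problem sizes at each level:
Level 0: 68719476736
Level 1: 8589934592
Level 2: 1073741824
Level 3: 134217728
Level 4: 16777216
Level 5: 2097152
Level 6: 262144
Level 7: 32768
Level 8: 4096
Level 9: 512
Level 10: 64
Level 11: 8
Level 12: 1

The root is level 0 and the size-1 base case is level 12 (the tree spans levels 0 through 12, i.e. 13 levels counting the root), so the depth is the number of divisions: log_8(68719476736) = 12

The recursion tree depth is log_8(68719476736) = 12. At each level, the problem size is divided by 8, so it takes 12 divisions to reduce to a base case of size 1. The algorithm makes 10 recursive calls at each level.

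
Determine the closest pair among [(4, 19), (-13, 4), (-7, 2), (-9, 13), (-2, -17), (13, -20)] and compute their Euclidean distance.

Computing all pairwise distances among 6 points:

d((4, 19), (-13, 4)) = 22.6716
d((4, 19), (-7, 2)) = 20.2485
d((4, 19), (-9, 13)) = 14.3178
d((4, 19), (-2, -17)) = 36.4966
d((4, 19), (13, -20)) = 40.025
d((-13, 4), (-7, 2)) = 6.3246 <-- minimum
d((-13, 4), (-9, 13)) = 9.8489
d((-13, 4), (-2, -17)) = 23.7065
d((-13, 4), (13, -20)) = 35.3836
d((-7, 2), (-9, 13)) = 11.1803
d((-7, 2), (-2, -17)) = 19.6469
d((-7, 2), (13, -20)) = 29.7321
d((-9, 13), (-2, -17)) = 30.8058
d((-9, 13), (13, -20)) = 39.6611
d((-2, -17), (13, -20)) = 15.2971

Closest pair: (-13, 4) and (-7, 2) with distance 6.3246

The closest pair is (-13, 4) and (-7, 2) with Euclidean distance 6.3246. For 6 points, brute-force pairwise comparison is shown above. For large n, the divide-and-conquer algorithm (sort by x, recurse on halves, check the dividing strip) achieves O(n log n).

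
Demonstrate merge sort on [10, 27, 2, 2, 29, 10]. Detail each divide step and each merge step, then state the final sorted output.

Merge sort trace:

Split: [10, 27, 2, 2, 29, 10] -> [10, 27, 2] and [2, 29, 10]
  Split: [10, 27, 2] -> [10] and [27, 2]
    Split: [27, 2] -> [27] and [2]
    Merge: [27] + [2] -> [2, 27]
  Merge: [10] + [2, 27] -> [2, 10, 27]
  Split: [2, 29, 10] -> [2] and [29, 10]
    Split: [29, 10] -> [29] and [10]
    Merge: [29] + [10] -> [10, 29]
  Merge: [2] + [10, 29] -> [2, 10, 29]
Merge: [2, 10, 27] + [2, 10, 29] -> [2, 2, 10, 10, 27, 29]

Final sorted array: [2, 2, 10, 10, 27, 29]

The merge sort proceeds by recursively splitting the array and merging sorted halves.
After all merges, the sorted array is [2, 2, 10, 10, 27, 29].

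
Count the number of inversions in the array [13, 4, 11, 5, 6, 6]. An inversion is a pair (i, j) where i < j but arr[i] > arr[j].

Finding inversions in [13, 4, 11, 5, 6, 6]:

(0, 1): arr[0]=13 > arr[1]=4
(0, 2): arr[0]=13 > arr[2]=11
(0, 3): arr[0]=13 > arr[3]=5
(0, 4): arr[0]=13 > arr[4]=6
(0, 5): arr[0]=13 > arr[5]=6
(2, 3): arr[2]=11 > arr[3]=5
(2, 4): arr[2]=11 > arr[4]=6
(2, 5): arr[2]=11 > arr[5]=6

Total inversions: 8

The array has 8 inversion(s): (0,1), (0,2), (0,3), (0,4), (0,5), (2,3), (2,4), (2,5). Each pair (i,j) satisfies i < j and arr[i] > arr[j].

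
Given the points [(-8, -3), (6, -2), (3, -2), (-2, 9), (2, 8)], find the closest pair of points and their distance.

Computing all pairwise distances among 5 points:

d((-8, -3), (6, -2)) = 14.0357
d((-8, -3), (3, -2)) = 11.0454
d((-8, -3), (-2, 9)) = 13.4164
d((-8, -3), (2, 8)) = 14.8661
d((6, -2), (3, -2)) = 3.0 <-- minimum
d((6, -2), (-2, 9)) = 13.6015
d((6, -2), (2, 8)) = 10.7703
d((3, -2), (-2, 9)) = 12.083
d((3, -2), (2, 8)) = 10.0499
d((-2, 9), (2, 8)) = 4.1231

Closest pair: (6, -2) and (3, -2) with distance 3.0

The closest pair is (6, -2) and (3, -2) with Euclidean distance 3.0. For 5 points, brute-force pairwise comparison is shown above. For large n, the divide-and-conquer algorithm (sort by x, recurse on halves, check the dividing strip) achieves O(n log n).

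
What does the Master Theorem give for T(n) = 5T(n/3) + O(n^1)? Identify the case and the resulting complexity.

Master Theorem for T(n) = 5T(n/3) + O(n^1):

a = 5, b = 3, c = 1
log_b(a) = log_3(5) = 1.4650

Case 1: c = 1 < log_3(5) = 1.4650
T(n) = O(n^(log_3 5))

For T(n) = 5T(n/3) + O(n^1): log_3(5) = 1.4650. This is Case 1 of the Master Theorem (c < log_b(a), work dominated by leaves), giving O(n^(log_3 5)).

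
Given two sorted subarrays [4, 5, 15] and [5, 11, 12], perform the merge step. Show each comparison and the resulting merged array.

Merging process:

Compare 4 vs 5: take 4 from left. Merged: [4]
Compare 5 vs 5: take 5 from left. Merged: [4, 5]
Compare 15 vs 5: take 5 from right. Merged: [4, 5, 5]
Compare 15 vs 11: take 11 from right. Merged: [4, 5, 5, 11]
Compare 15 vs 12: take 12 from right. Merged: [4, 5, 5, 11, 12]
Append remaining from left: [15]. Merged: [4, 5, 5, 11, 12, 15]

Final merged array: [4, 5, 5, 11, 12, 15]
Total comparisons: 5

The merged array is [4, 5, 5, 11, 12, 15], requiring 5 comparisons. The merge step runs in O(n) time where n is the total number of elements.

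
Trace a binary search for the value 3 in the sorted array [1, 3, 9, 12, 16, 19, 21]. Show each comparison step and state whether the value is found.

Binary search for 3 in [1, 3, 9, 12, 16, 19, 21]:

lo=0, hi=6, mid=3, arr[mid]=12 -> 12 > 3, search left half
lo=0, hi=2, mid=1, arr[mid]=3 -> Found target at index 1!

Binary search finds 3 at index 1 after 2 comparisons. The search repeatedly halves the search space by comparing with the middle element.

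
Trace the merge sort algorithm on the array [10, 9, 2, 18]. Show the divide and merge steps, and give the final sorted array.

Merge sort trace:

Split: [10, 9, 2, 18] -> [10, 9] and [2, 18]
  Split: [10, 9] -> [10] and [9]
  Merge: [10] + [9] -> [9, 10]
  Split: [2, 18] -> [2] and [18]
  Merge: [2] + [18] -> [2, 18]
Merge: [9, 10] + [2, 18] -> [2, 9, 10, 18]

Final sorted array: [2, 9, 10, 18]

The merge sort proceeds by recursively splitting the array and merging sorted halves.
After all merges, the sorted array is [2, 9, 10, 18].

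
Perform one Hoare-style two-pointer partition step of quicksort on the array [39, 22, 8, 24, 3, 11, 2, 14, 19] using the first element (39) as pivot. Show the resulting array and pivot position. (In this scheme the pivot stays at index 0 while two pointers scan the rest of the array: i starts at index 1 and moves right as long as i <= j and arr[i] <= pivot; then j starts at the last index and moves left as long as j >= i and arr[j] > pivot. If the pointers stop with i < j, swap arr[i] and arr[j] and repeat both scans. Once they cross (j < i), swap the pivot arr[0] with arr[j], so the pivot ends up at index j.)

Hoare-style two-pointer partition with pivot = 39:

Initial array: [39, 22, 8, 24, 3, 11, 2, 14, 19]

Pointers start at i = 1, j = 8.
i ends at 9, j ends at 8: the pointers have crossed (j < i), so scanning stops.

Swap pivot arr[0] with arr[8] to place pivot at position 8: [19, 22, 8, 24, 3, 11, 2, 14, 39]
Pivot position: 8

After partitioning with pivot 39, the array becomes [19, 22, 8, 24, 3, 11, 2, 14, 39]. The pivot is placed at index 8. All elements to the left of the pivot are <= 39, and all elements to the right are > 39.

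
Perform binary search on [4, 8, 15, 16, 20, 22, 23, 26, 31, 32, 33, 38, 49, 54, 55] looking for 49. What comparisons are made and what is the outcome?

Binary search for 49 in [4, 8, 15, 16, 20, 22, 23, 26, 31, 32, 33, 38, 49, 54, 55]:

lo=0, hi=14, mid=7, arr[mid]=26 -> 26 < 49, search right half
lo=8, hi=14, mid=11, arr[mid]=38 -> 38 < 49, search right half
lo=12, hi=14, mid=13, arr[mid]=54 -> 54 > 49, search left half
lo=12, hi=12, mid=12, arr[mid]=49 -> Found target at index 12!

Binary search finds 49 at index 12 after 4 comparisons. The search repeatedly halves the search space by comparing with the middle element.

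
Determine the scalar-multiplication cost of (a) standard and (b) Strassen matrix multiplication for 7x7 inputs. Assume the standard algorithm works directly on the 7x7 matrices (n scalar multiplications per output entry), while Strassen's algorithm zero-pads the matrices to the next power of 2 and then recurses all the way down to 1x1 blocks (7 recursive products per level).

Matrix multiplication for 7x7 matrices:

Strassen's algorithm requires power-of-2 dimensions. Pad 7x7 to 8x8 (next power of 2).

Standard algorithm: 7^3 = 343 multiplications
Strassen's algorithm: 7^(log2(8)) = 7^3 = 343 multiplications
Savings: 343 - 343 = 0 multiplications

Standard: 343 multiplications (7^3). Strassen: 343 multiplications (7^3, after padding to 8x8). Strassen reduces 8 recursive multiplications to 7 at each level.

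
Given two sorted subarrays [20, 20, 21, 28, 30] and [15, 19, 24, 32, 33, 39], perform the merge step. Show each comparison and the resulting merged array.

Merging process:

Compare 20 vs 15: take 15 from right. Merged: [15]
Compare 20 vs 19: take 19 from right. Merged: [15, 19]
Compare 20 vs 24: take 20 from left. Merged: [15, 19, 20]
Compare 20 vs 24: take 20 from left. Merged: [15, 19, 20, 20]
Compare 21 vs 24: take 21 from left. Merged: [15, 19, 20, 20, 21]
Compare 28 vs 24: take 24 from right. Merged: [15, 19, 20, 20, 21, 24]
Compare 28 vs 32: take 28 from left. Merged: [15, 19, 20, 20, 21, 24, 28]
Compare 30 vs 32: take 30 from left. Merged: [15, 19, 20, 20, 21, 24, 28, 30]
Append remaining from right: [32, 33, 39]. Merged: [15, 19, 20, 20, 21, 24, 28, 30, 32, 33, 39]

Final merged array: [15, 19, 20, 20, 21, 24, 28, 30, 32, 33, 39]
Total comparisons: 8

The merged array is [15, 19, 20, 20, 21, 24, 28, 30, 32, 33, 39], requiring 8 comparisons. The merge step runs in O(n) time where n is the total number of elements.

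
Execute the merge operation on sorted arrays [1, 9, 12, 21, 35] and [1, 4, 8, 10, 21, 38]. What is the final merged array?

Merging process:

Compare 1 vs 1: take 1 from left. Merged: [1]
Compare 9 vs 1: take 1 from right. Merged: [1, 1]
Compare 9 vs 4: take 4 from right. Merged: [1, 1, 4]
Compare 9 vs 8: take 8 from right. Merged: [1, 1, 4, 8]
Compare 9 vs 10: take 9 from left. Merged: [1, 1, 4, 8, 9]
Compare 12 vs 10: take 10 from right. Merged: [1, 1, 4, 8, 9, 10]
Compare 12 vs 21: take 12 from left. Merged: [1, 1, 4, 8, 9, 10, 12]
Compare 21 vs 21: take 21 from left. Merged: [1, 1, 4, 8, 9, 10, 12, 21]
Compare 35 vs 21: take 21 from right. Merged: [1, 1, 4, 8, 9, 10, 12, 21, 21]
Compare 35 vs 38: take 35 from left. Merged: [1, 1, 4, 8, 9, 10, 12, 21, 21, 35]
Append remaining from right: [38]. Merged: [1, 1, 4, 8, 9, 10, 12, 21, 21, 35, 38]

Final merged array: [1, 1, 4, 8, 9, 10, 12, 21, 21, 35, 38]
Total comparisons: 10

The merged array is [1, 1, 4, 8, 9, 10, 12, 21, 21, 35, 38], requiring 10 comparisons. The merge step runs in O(n) time where n is the total number of elements.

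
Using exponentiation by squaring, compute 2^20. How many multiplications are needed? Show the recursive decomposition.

Computing 2^20 by squaring (build up from 2^1; each line after the first costs one multiplication):

2^1 = 2
2^2 = (2^1)^2 = 2^2 = 4
2^4 = (2^2)^2 = 4^2 = 16
2^5 = 2 * 2^4 = 2 * 16 = 32
2^10 = (2^5)^2 = 32^2 = 1024
2^20 = (2^10)^2 = 1024^2 = 1048576

Result: 1048576
Multiplications needed: 5 (5 lines after 2^1)

2^20 = 1048576. Using exponentiation by squaring, this requires 5 multiplications. The key idea: if the exponent is even, square the half-power; if odd, multiply by the base once.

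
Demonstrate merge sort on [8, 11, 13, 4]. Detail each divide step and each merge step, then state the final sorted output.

Merge sort trace:

Split: [8, 11, 13, 4] -> [8, 11] and [13, 4]
  Split: [8, 11] -> [8] and [11]
  Merge: [8] + [11] -> [8, 11]
  Split: [13, 4] -> [13] and [4]
  Merge: [13] + [4] -> [4, 13]
Merge: [8, 11] + [4, 13] -> [4, 8, 11, 13]

Final sorted array: [4, 8, 11, 13]

The merge sort proceeds by recursively splitting the array and merging sorted halves.
After all merges, the sorted array is [4, 8, 11, 13].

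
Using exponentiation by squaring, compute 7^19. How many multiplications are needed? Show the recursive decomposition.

Computing 7^19 by squaring (build up from 7^1; each line after the first costs one multiplication):

7^1 = 7
7^2 = (7^1)^2 = 7^2 = 49
7^4 = (7^2)^2 = 49^2 = 2401
7^8 = (7^4)^2 = 2401^2 = 5764801
7^9 = 7 * 7^8 = 7 * 5764801 = 40353607
7^18 = (7^9)^2 = 40353607^2 = 1628413597910449
7^19 = 7 * 7^18 = 7 * 1628413597910449 = 11398895185373143

Result: 11398895185373143
Multiplications needed: 6 (6 lines after 7^1)

7^19 = 11398895185373143. Using exponentiation by squaring, this requires 6 multiplications. The key idea: if the exponent is even, square the half-power; if odd, multiply by the base once.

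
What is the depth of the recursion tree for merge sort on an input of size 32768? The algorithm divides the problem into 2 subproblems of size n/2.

For divide and conquer with division factor 2:

Problem sizes at each level:
Level 0: 32768
Level 1: 16384
Level 2: 8192
Level 3: 4096
Level 4: 2048
Level 5: 1024
Level 6: 512
Level 7: 256
Level 8: 128
Level 9: 64
Level 10: 32
Level 11: 16
Level 12: 8
Level 13: 4
Level 14: 2
Level 15: 1

The root is level 0 and the size-1 base case is level 15 (the tree spans levels 0 through 15, i.e. 16 levels counting the root), so the depth is the number of divisions: log_2(32768) = 15

The recursion tree depth is log_2(32768) = 15. At each level, the problem size is divided by 2, so it takes 15 divisions to reduce to a base case of size 1. The algorithm makes 2 recursive calls at each level.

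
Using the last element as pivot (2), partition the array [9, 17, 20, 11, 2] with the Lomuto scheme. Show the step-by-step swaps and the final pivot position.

Lomuto partition with pivot = 2:

Initial array: [9, 17, 20, 11, 2]

arr[0]=9 > 2: no swap
arr[1]=17 > 2: no swap
arr[2]=20 > 2: no swap
arr[3]=11 > 2: no swap

Place pivot at position 0: [2, 17, 20, 11, 9]
Pivot position: 0

After partitioning with pivot 2, the array becomes [2, 17, 20, 11, 9]. The pivot is placed at index 0. All elements to the left of the pivot are <= 2, and all elements to the right are > 2.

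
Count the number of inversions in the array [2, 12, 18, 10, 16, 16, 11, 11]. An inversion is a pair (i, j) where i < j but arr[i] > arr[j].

Finding inversions in [2, 12, 18, 10, 16, 16, 11, 11]:

(1, 3): arr[1]=12 > arr[3]=10
(1, 6): arr[1]=12 > arr[6]=11
(1, 7): arr[1]=12 > arr[7]=11
(2, 3): arr[2]=18 > arr[3]=10
(2, 4): arr[2]=18 > arr[4]=16
(2, 5): arr[2]=18 > arr[5]=16
(2, 6): arr[2]=18 > arr[6]=11
(2, 7): arr[2]=18 > arr[7]=11
(4, 6): arr[4]=16 > arr[6]=11
(4, 7): arr[4]=16 > arr[7]=11
(5, 6): arr[5]=16 > arr[6]=11
(5, 7): arr[5]=16 > arr[7]=11

Total inversions: 12

The array has 12 inversion(s): (1,3), (1,6), (1,7), (2,3), (2,4), (2,5), (2,6), (2,7), (4,6), (4,7), (5,6), (5,7). Each pair (i,j) satisfies i < j and arr[i] > arr[j].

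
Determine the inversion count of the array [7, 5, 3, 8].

Finding inversions in [7, 5, 3, 8]:

(0, 1): arr[0]=7 > arr[1]=5
(0, 2): arr[0]=7 > arr[2]=3
(1, 2): arr[1]=5 > arr[2]=3

Total inversions: 3

The array has 3 inversion(s): (0,1), (0,2), (1,2). Each pair (i,j) satisfies i < j and arr[i] > arr[j].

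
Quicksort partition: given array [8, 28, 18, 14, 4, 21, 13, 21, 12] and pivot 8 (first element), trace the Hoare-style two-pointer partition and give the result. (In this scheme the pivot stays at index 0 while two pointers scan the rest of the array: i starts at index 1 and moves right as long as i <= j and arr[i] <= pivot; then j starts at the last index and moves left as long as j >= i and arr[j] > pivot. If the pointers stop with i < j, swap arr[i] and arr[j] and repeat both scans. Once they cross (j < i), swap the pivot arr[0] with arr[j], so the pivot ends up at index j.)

Hoare-style two-pointer partition with pivot = 8:

Initial array: [8, 28, 18, 14, 4, 21, 13, 21, 12]

Pointers start at i = 1, j = 8.
i stops at index 1 (arr[1]=28 > 8), j stops at index 4 (arr[4]=4 <= 8): swap arr[1] and arr[4], array becomes [8, 4, 18, 14, 28, 21, 13, 21, 12]
i ends at 2, j ends at 1: the pointers have crossed (j < i), so scanning stops.

Swap pivot arr[0] with arr[1] to place pivot at position 1: [4, 8, 18, 14, 28, 21, 13, 21, 12]
Pivot position: 1

After partitioning with pivot 8, the array becomes [4, 8, 18, 14, 28, 21, 13, 21, 12]. The pivot is placed at index 1. All elements to the left of the pivot are <= 8, and all elements to the right are > 8.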